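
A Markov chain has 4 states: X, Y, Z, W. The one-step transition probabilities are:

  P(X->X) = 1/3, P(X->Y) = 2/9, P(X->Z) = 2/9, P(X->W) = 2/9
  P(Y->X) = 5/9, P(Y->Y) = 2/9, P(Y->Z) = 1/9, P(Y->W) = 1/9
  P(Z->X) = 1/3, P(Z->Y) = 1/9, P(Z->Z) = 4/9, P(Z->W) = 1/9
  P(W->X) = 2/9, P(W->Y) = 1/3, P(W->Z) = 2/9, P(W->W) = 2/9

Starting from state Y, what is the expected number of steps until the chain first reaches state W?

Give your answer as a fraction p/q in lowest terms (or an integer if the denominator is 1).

Let h_i = expected steps to first reach W from state i.
Boundary: h_W = 0.
First-step equations for the other states:
  h_X = 1 + 1/3*h_X + 2/9*h_Y + 2/9*h_Z + 2/9*h_W
  h_Y = 1 + 5/9*h_X + 2/9*h_Y + 1/9*h_Z + 1/9*h_W
  h_Z = 1 + 1/3*h_X + 1/9*h_Y + 4/9*h_Z + 1/9*h_W

Substituting h_W = 0 and rearranging gives the linear system (I - Q) h = 1:
  [2/3, -2/9, -2/9] . (h_X, h_Y, h_Z) = 1
  [-5/9, 7/9, -1/9] . (h_X, h_Y, h_Z) = 1
  [-1/3, -1/9, 5/9] . (h_X, h_Y, h_Z) = 1

Solving yields:
  h_X = 93/16
  h_Y = 51/8
  h_Z = 105/16

Starting state is Y, so the expected hitting time is h_Y = 51/8.

Answer: 51/8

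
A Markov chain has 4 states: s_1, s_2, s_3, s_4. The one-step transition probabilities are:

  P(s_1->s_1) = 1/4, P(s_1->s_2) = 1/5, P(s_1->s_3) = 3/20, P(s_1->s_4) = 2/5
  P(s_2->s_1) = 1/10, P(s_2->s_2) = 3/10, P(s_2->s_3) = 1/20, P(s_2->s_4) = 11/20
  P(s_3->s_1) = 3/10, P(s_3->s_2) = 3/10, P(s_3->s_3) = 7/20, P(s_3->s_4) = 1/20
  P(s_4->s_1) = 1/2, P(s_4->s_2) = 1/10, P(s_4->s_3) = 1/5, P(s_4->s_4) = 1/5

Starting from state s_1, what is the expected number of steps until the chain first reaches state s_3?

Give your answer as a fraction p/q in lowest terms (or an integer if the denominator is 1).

Let h_i = expected steps to first reach s_3 from state i.
Boundary: h_s_3 = 0.
First-step equations for the other states:
  h_s_1 = 1 + 1/4*h_s_1 + 1/5*h_s_2 + 3/20*h_s_3 + 2/5*h_s_4
  h_s_2 = 1 + 1/10*h_s_1 + 3/10*h_s_2 + 1/20*h_s_3 + 11/20*h_s_4
  h_s_4 = 1 + 1/2*h_s_1 + 1/10*h_s_2 + 1/5*h_s_3 + 1/5*h_s_4

Substituting h_s_3 = 0 and rearranging gives the linear system (I - Q) h = 1:
  [3/4, -1/5, -2/5] . (h_s_1, h_s_2, h_s_4) = 1
  [-1/10, 7/10, -11/20] . (h_s_1, h_s_2, h_s_4) = 1
  [-1/2, -1/10, 4/5] . (h_s_1, h_s_2, h_s_4) = 1

Solving yields:
  h_s_1 = 876/131
  h_s_2 = 966/131
  h_s_4 = 832/131

Starting state is s_1, so the expected hitting time is h_s_1 = 876/131.

Answer: 876/131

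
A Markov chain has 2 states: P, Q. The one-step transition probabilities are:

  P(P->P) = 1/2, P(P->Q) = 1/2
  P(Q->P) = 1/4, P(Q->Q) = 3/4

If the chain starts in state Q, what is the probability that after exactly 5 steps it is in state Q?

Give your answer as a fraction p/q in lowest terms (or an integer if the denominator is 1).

Answer: 683/1024

Derivation:
Computing P^5 by repeated multiplication:
P^1 =
  P: [1/2, 1/2]
  Q: [1/4, 3/4]
P^2 =
  P: [3/8, 5/8]
  Q: [5/16, 11/16]
P^3 =
  P: [11/32, 21/32]
  Q: [21/64, 43/64]
P^4 =
  P: [43/128, 85/128]
  Q: [85/256, 171/256]
P^5 =
  P: [171/512, 341/512]
  Q: [341/1024, 683/1024]

(P^5)[Q -> Q] = 683/1024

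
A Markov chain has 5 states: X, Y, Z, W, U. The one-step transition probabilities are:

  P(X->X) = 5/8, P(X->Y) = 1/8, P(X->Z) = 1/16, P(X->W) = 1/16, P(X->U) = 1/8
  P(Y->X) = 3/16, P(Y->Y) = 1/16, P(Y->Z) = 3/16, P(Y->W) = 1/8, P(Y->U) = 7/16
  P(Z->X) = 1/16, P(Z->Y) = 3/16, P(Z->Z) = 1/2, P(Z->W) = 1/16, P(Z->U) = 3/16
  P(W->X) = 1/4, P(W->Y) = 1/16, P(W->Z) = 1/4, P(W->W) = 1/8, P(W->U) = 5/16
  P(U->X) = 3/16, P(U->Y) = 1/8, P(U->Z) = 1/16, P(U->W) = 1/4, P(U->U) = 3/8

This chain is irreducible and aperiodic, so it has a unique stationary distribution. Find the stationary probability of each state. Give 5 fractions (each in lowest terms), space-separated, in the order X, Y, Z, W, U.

The stationary distribution satisfies pi = pi * P, i.e.:
  pi_X = 5/8*pi_X + 3/16*pi_Y + 1/16*pi_Z + 1/4*pi_W + 3/16*pi_U
  pi_Y = 1/8*pi_X + 1/16*pi_Y + 3/16*pi_Z + 1/16*pi_W + 1/8*pi_U
  pi_Z = 1/16*pi_X + 3/16*pi_Y + 1/2*pi_Z + 1/4*pi_W + 1/16*pi_U
  pi_W = 1/16*pi_X + 1/8*pi_Y + 1/16*pi_Z + 1/8*pi_W + 1/4*pi_U
  pi_U = 1/8*pi_X + 7/16*pi_Y + 3/16*pi_Z + 5/16*pi_W + 3/8*pi_U
with normalization: pi_X + pi_Y + pi_Z + pi_W + pi_U = 1.

Using the first 4 balance equations plus normalization, the linear system A*pi = b is:
  [-3/8, 3/16, 1/16, 1/4, 3/16] . pi = 0
  [1/8, -15/16, 3/16, 1/16, 1/8] . pi = 0
  [1/16, 3/16, -1/2, 1/4, 1/16] . pi = 0
  [1/16, 1/8, 1/16, -7/8, 1/4] . pi = 0
  [1, 1, 1, 1, 1] . pi = 1

Solving yields:
  pi_X = 3971/12918
  pi_Y = 260/2153
  pi_Z = 777/4306
  pi_W = 549/4306
  pi_U = 3409/12918

Verification (pi * P):
  3971/12918*5/8 + 260/2153*3/16 + 777/4306*1/16 + 549/4306*1/4 + 3409/12918*3/16 = 3971/12918 = pi_X  (ok)
  3971/12918*1/8 + 260/2153*1/16 + 777/4306*3/16 + 549/4306*1/16 + 3409/12918*1/8 = 260/2153 = pi_Y  (ok)
  3971/12918*1/16 + 260/2153*3/16 + 777/4306*1/2 + 549/4306*1/4 + 3409/12918*1/16 = 777/4306 = pi_Z  (ok)
  3971/12918*1/16 + 260/2153*1/8 + 777/4306*1/16 + 549/4306*1/8 + 3409/12918*1/4 = 549/4306 = pi_W  (ok)
  3971/12918*1/8 + 260/2153*7/16 + 777/4306*3/16 + 549/4306*5/16 + 3409/12918*3/8 = 3409/12918 = pi_U  (ok)

Answer: 3971/12918 260/2153 777/4306 549/4306 3409/12918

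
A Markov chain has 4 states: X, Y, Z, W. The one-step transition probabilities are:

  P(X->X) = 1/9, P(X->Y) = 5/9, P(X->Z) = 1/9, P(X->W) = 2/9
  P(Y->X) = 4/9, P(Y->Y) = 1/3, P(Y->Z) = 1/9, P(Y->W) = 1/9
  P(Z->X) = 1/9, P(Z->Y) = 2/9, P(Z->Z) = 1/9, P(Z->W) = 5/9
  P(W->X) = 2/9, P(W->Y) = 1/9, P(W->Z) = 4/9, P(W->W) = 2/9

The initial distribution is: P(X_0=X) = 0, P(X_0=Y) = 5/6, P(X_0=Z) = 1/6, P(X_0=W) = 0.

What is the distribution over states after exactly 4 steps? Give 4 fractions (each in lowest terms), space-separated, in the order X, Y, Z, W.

Answer: 4789/19683 12475/39366 1252/6561 121/486

Derivation:
Propagating the distribution step by step (d_{t+1} = d_t * P):
d_0 = (X=0, Y=5/6, Z=1/6, W=0)
  d_1[X] = 0*1/9 + 5/6*4/9 + 1/6*1/9 + 0*2/9 = 7/18
  d_1[Y] = 0*5/9 + 5/6*1/3 + 1/6*2/9 + 0*1/9 = 17/54
  d_1[Z] = 0*1/9 + 5/6*1/9 + 1/6*1/9 + 0*4/9 = 1/9
  d_1[W] = 0*2/9 + 5/6*1/9 + 1/6*5/9 + 0*2/9 = 5/27
d_1 = (X=7/18, Y=17/54, Z=1/9, W=5/27)
  d_2[X] = 7/18*1/9 + 17/54*4/9 + 1/9*1/9 + 5/27*2/9 = 115/486
  d_2[Y] = 7/18*5/9 + 17/54*1/3 + 1/9*2/9 + 5/27*1/9 = 89/243
  d_2[Z] = 7/18*1/9 + 17/54*1/9 + 1/9*1/9 + 5/27*4/9 = 14/81
  d_2[W] = 7/18*2/9 + 17/54*1/9 + 1/9*5/9 + 5/27*2/9 = 109/486
d_2 = (X=115/486, Y=89/243, Z=14/81, W=109/486)
  d_3[X] = 115/486*1/9 + 89/243*4/9 + 14/81*1/9 + 109/486*2/9 = 1129/4374
  d_3[Y] = 115/486*5/9 + 89/243*1/3 + 14/81*2/9 + 109/486*1/9 = 77/243
  d_3[Z] = 115/486*1/9 + 89/243*1/9 + 14/81*1/9 + 109/486*4/9 = 271/1458
  d_3[W] = 115/486*2/9 + 89/243*1/9 + 14/81*5/9 + 109/486*2/9 = 523/2187
d_3 = (X=1129/4374, Y=77/243, Z=271/1458, W=523/2187)
  d_4[X] = 1129/4374*1/9 + 77/243*4/9 + 271/1458*1/9 + 523/2187*2/9 = 4789/19683
  d_4[Y] = 1129/4374*5/9 + 77/243*1/3 + 271/1458*2/9 + 523/2187*1/9 = 12475/39366
  d_4[Z] = 1129/4374*1/9 + 77/243*1/9 + 271/1458*1/9 + 523/2187*4/9 = 1252/6561
  d_4[W] = 1129/4374*2/9 + 77/243*1/9 + 271/1458*5/9 + 523/2187*2/9 = 121/486
d_4 = (X=4789/19683, Y=12475/39366, Z=1252/6561, W=121/486)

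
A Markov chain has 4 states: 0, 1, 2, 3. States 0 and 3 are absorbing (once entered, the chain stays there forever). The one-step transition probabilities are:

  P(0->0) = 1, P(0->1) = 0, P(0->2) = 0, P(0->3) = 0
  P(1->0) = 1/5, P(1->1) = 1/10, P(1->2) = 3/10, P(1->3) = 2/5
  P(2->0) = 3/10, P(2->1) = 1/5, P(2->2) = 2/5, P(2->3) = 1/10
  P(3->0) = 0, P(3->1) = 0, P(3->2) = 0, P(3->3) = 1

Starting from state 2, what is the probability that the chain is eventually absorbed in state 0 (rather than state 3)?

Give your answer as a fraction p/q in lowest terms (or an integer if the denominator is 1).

Let a_i = P(absorbed in 0 | start in state i).
Boundary conditions: a_0 = 1, a_3 = 0.
For each transient state i, a_i = sum_j P(i->j) * a_j:
  a_1 = 1/5*a_0 + 1/10*a_1 + 3/10*a_2 + 2/5*a_3
  a_2 = 3/10*a_0 + 1/5*a_1 + 2/5*a_2 + 1/10*a_3

Substituting a_0 = 1 and a_3 = 0, rearrange to (I - Q) a = r where r[i] = P(i -> 0):
  [9/10, -3/10] . (a_1, a_2) = 1/5
  [-1/5, 3/5] . (a_1, a_2) = 3/10

Solving yields:
  a_1 = 7/16
  a_2 = 31/48

Starting state is 2, so the absorption probability is a_2 = 31/48.

Answer: 31/48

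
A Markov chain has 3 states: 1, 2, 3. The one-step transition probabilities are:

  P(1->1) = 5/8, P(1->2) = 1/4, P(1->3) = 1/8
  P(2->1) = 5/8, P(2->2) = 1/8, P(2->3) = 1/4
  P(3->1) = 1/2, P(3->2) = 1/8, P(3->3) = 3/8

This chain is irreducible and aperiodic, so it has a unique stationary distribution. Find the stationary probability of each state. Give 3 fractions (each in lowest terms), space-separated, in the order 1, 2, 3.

The stationary distribution satisfies pi = pi * P, i.e.:
  pi_1 = 5/8*pi_1 + 5/8*pi_2 + 1/2*pi_3
  pi_2 = 1/4*pi_1 + 1/8*pi_2 + 1/8*pi_3
  pi_3 = 1/8*pi_1 + 1/4*pi_2 + 3/8*pi_3
with normalization: pi_1 + pi_2 + pi_3 = 1.

Using the first 2 balance equations plus normalization, the linear system A*pi = b is:
  [-3/8, 5/8, 1/2] . pi = 0
  [1/4, -7/8, 1/8] . pi = 0
  [1, 1, 1] . pi = 1

Solving yields:
  pi_1 = 3/5
  pi_2 = 1/5
  pi_3 = 1/5

Verification (pi * P):
  3/5*5/8 + 1/5*5/8 + 1/5*1/2 = 3/5 = pi_1  (ok)
  3/5*1/4 + 1/5*1/8 + 1/5*1/8 = 1/5 = pi_2  (ok)
  3/5*1/8 + 1/5*1/4 + 1/5*3/8 = 1/5 = pi_3  (ok)

Answer: 3/5 1/5 1/5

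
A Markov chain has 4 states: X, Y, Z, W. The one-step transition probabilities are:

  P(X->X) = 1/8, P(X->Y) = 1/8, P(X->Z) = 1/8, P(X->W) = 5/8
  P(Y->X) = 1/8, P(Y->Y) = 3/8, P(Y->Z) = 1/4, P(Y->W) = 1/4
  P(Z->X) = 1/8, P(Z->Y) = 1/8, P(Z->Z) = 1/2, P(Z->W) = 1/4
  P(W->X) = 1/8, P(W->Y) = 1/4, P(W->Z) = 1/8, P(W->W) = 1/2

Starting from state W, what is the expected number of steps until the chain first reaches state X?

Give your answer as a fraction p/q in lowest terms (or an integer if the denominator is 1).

Answer: 8

Derivation:
Let h_i = expected steps to first reach X from state i.
Boundary: h_X = 0.
First-step equations for the other states:
  h_Y = 1 + 1/8*h_X + 3/8*h_Y + 1/4*h_Z + 1/4*h_W
  h_Z = 1 + 1/8*h_X + 1/8*h_Y + 1/2*h_Z + 1/4*h_W
  h_W = 1 + 1/8*h_X + 1/4*h_Y + 1/8*h_Z + 1/2*h_W

Substituting h_X = 0 and rearranging gives the linear system (I - Q) h = 1:
  [5/8, -1/4, -1/4] . (h_Y, h_Z, h_W) = 1
  [-1/8, 1/2, -1/4] . (h_Y, h_Z, h_W) = 1
  [-1/4, -1/8, 1/2] . (h_Y, h_Z, h_W) = 1

Solving yields:
  h_Y = 8
  h_Z = 8
  h_W = 8

Starting state is W, so the expected hitting time is h_W = 8.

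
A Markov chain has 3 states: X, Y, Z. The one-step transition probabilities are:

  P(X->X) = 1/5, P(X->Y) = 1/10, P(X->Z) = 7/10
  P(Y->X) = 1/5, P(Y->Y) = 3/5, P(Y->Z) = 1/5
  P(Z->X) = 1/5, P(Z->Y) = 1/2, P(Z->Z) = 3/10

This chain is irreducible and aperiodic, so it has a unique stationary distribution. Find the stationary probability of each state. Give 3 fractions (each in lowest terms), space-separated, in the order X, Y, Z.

The stationary distribution satisfies pi = pi * P, i.e.:
  pi_X = 1/5*pi_X + 1/5*pi_Y + 1/5*pi_Z
  pi_Y = 1/10*pi_X + 3/5*pi_Y + 1/2*pi_Z
  pi_Z = 7/10*pi_X + 1/5*pi_Y + 3/10*pi_Z
with normalization: pi_X + pi_Y + pi_Z = 1.

Using the first 2 balance equations plus normalization, the linear system A*pi = b is:
  [-4/5, 1/5, 1/5] . pi = 0
  [1/10, -2/5, 1/2] . pi = 0
  [1, 1, 1] . pi = 1

Solving yields:
  pi_X = 1/5
  pi_Y = 7/15
  pi_Z = 1/3

Verification (pi * P):
  1/5*1/5 + 7/15*1/5 + 1/3*1/5 = 1/5 = pi_X  (ok)
  1/5*1/10 + 7/15*3/5 + 1/3*1/2 = 7/15 = pi_Y  (ok)
  1/5*7/10 + 7/15*1/5 + 1/3*3/10 = 1/3 = pi_Z  (ok)

Answer: 1/5 7/15 1/3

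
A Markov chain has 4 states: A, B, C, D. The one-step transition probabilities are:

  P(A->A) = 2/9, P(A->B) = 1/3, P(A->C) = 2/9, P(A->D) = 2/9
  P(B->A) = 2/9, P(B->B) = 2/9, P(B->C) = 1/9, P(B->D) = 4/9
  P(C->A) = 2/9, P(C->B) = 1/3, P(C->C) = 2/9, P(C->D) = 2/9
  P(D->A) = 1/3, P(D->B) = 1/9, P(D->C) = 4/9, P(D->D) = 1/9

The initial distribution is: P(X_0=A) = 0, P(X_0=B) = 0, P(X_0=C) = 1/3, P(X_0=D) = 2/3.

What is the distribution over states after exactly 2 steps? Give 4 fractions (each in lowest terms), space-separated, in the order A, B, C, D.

Propagating the distribution step by step (d_{t+1} = d_t * P):
d_0 = (A=0, B=0, C=1/3, D=2/3)
  d_1[A] = 0*2/9 + 0*2/9 + 1/3*2/9 + 2/3*1/3 = 8/27
  d_1[B] = 0*1/3 + 0*2/9 + 1/3*1/3 + 2/3*1/9 = 5/27
  d_1[C] = 0*2/9 + 0*1/9 + 1/3*2/9 + 2/3*4/9 = 10/27
  d_1[D] = 0*2/9 + 0*4/9 + 1/3*2/9 + 2/3*1/9 = 4/27
d_1 = (A=8/27, B=5/27, C=10/27, D=4/27)
  d_2[A] = 8/27*2/9 + 5/27*2/9 + 10/27*2/9 + 4/27*1/3 = 58/243
  d_2[B] = 8/27*1/3 + 5/27*2/9 + 10/27*1/3 + 4/27*1/9 = 68/243
  d_2[C] = 8/27*2/9 + 5/27*1/9 + 10/27*2/9 + 4/27*4/9 = 19/81
  d_2[D] = 8/27*2/9 + 5/27*4/9 + 10/27*2/9 + 4/27*1/9 = 20/81
d_2 = (A=58/243, B=68/243, C=19/81, D=20/81)

Answer: 58/243 68/243 19/81 20/81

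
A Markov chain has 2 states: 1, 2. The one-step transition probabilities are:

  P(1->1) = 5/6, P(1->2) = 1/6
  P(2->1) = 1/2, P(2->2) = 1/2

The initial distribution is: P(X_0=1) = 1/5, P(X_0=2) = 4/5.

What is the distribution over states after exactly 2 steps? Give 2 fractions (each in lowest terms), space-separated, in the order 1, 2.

Answer: 31/45 14/45

Derivation:
Propagating the distribution step by step (d_{t+1} = d_t * P):
d_0 = (1=1/5, 2=4/5)
  d_1[1] = 1/5*5/6 + 4/5*1/2 = 17/30
  d_1[2] = 1/5*1/6 + 4/5*1/2 = 13/30
d_1 = (1=17/30, 2=13/30)
  d_2[1] = 17/30*5/6 + 13/30*1/2 = 31/45
  d_2[2] = 17/30*1/6 + 13/30*1/2 = 14/45
d_2 = (1=31/45, 2=14/45)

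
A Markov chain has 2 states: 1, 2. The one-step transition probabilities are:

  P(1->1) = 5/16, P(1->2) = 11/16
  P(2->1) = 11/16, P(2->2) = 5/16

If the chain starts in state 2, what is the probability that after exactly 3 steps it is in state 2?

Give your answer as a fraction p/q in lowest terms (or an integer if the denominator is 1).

Computing P^3 by repeated multiplication:
P^1 =
  1: [5/16, 11/16]
  2: [11/16, 5/16]
P^2 =
  1: [73/128, 55/128]
  2: [55/128, 73/128]
P^3 =
  1: [485/1024, 539/1024]
  2: [539/1024, 485/1024]

(P^3)[2 -> 2] = 485/1024

Answer: 485/1024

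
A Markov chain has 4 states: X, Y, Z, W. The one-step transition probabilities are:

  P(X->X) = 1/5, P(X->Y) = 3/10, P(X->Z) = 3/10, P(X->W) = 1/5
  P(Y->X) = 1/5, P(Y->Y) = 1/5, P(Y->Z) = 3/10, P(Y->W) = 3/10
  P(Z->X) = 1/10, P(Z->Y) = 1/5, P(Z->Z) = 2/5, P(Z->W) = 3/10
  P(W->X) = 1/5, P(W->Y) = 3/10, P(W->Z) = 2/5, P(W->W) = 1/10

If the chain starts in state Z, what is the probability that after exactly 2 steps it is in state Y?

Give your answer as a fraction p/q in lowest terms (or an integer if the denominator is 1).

Answer: 6/25

Derivation:
Computing P^2 by repeated multiplication:
P^1 =
  X: [1/5, 3/10, 3/10, 1/5]
  Y: [1/5, 1/5, 3/10, 3/10]
  Z: [1/10, 1/5, 2/5, 3/10]
  W: [1/5, 3/10, 2/5, 1/10]
P^2 =
  X: [17/100, 6/25, 7/20, 6/25]
  Y: [17/100, 1/4, 9/25, 11/50]
  Z: [4/25, 6/25, 37/100, 23/100]
  W: [4/25, 23/100, 7/20, 13/50]

(P^2)[Z -> Y] = 6/25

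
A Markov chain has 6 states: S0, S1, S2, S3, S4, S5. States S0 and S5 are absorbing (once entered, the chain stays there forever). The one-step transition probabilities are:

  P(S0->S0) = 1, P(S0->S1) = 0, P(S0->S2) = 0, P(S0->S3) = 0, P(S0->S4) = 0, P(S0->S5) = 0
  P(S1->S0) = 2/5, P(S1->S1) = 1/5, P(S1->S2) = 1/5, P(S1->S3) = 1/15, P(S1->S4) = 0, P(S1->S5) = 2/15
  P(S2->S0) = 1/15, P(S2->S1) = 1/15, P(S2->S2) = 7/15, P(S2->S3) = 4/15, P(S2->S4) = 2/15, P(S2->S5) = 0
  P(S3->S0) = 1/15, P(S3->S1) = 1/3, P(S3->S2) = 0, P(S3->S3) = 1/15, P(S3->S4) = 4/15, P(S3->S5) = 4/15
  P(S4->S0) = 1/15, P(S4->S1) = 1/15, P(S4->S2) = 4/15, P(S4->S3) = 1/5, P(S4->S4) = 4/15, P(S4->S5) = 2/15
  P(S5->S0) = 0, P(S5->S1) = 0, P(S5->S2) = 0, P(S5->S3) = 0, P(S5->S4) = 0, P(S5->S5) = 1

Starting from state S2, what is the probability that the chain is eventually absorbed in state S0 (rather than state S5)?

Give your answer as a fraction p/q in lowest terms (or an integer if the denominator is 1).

Answer: 1349/2441

Derivation:
Let a_i = P(absorbed in S0 | start in state i).
Boundary conditions: a_S0 = 1, a_S5 = 0.
For each transient state i, a_i = sum_j P(i->j) * a_j:
  a_S1 = 2/5*a_S0 + 1/5*a_S1 + 1/5*a_S2 + 1/15*a_S3 + 0*a_S4 + 2/15*a_S5
  a_S2 = 1/15*a_S0 + 1/15*a_S1 + 7/15*a_S2 + 4/15*a_S3 + 2/15*a_S4 + 0*a_S5
  a_S3 = 1/15*a_S0 + 1/3*a_S1 + 0*a_S2 + 1/15*a_S3 + 4/15*a_S4 + 4/15*a_S5
  a_S4 = 1/15*a_S0 + 1/15*a_S1 + 4/15*a_S2 + 1/5*a_S3 + 4/15*a_S4 + 2/15*a_S5

Substituting a_S0 = 1 and a_S5 = 0, rearrange to (I - Q) a = r where r[i] = P(i -> S0):
  [4/5, -1/5, -1/15, 0] . (a_S1, a_S2, a_S3, a_S4) = 2/5
  [-1/15, 8/15, -4/15, -2/15] . (a_S1, a_S2, a_S3, a_S4) = 1/15
  [-1/3, 0, 14/15, -4/15] . (a_S1, a_S2, a_S3, a_S4) = 1/15
  [-1/15, -4/15, -1/5, 11/15] . (a_S1, a_S2, a_S3, a_S4) = 1/15

Solving yields:
  a_S1 = 1649/2441
  a_S2 = 1349/2441
  a_S3 = 1095/2441
  a_S4 = 1161/2441

Starting state is S2, so the absorption probability is a_S2 = 1349/2441.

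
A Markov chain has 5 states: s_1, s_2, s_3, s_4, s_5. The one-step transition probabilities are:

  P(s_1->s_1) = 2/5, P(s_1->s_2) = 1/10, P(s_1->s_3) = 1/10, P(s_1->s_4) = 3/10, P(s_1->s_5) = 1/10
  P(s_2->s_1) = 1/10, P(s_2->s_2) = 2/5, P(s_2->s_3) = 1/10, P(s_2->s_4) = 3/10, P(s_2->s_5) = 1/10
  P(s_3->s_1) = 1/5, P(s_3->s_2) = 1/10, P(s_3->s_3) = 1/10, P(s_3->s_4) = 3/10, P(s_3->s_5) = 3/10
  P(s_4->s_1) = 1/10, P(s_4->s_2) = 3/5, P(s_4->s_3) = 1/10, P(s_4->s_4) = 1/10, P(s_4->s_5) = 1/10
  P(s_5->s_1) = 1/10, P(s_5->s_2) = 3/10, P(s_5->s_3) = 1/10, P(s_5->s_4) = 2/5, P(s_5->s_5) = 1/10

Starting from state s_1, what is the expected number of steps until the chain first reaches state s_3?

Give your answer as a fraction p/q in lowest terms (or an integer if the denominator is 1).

Let h_i = expected steps to first reach s_3 from state i.
Boundary: h_s_3 = 0.
First-step equations for the other states:
  h_s_1 = 1 + 2/5*h_s_1 + 1/10*h_s_2 + 1/10*h_s_3 + 3/10*h_s_4 + 1/10*h_s_5
  h_s_2 = 1 + 1/10*h_s_1 + 2/5*h_s_2 + 1/10*h_s_3 + 3/10*h_s_4 + 1/10*h_s_5
  h_s_4 = 1 + 1/10*h_s_1 + 3/5*h_s_2 + 1/10*h_s_3 + 1/10*h_s_4 + 1/10*h_s_5
  h_s_5 = 1 + 1/10*h_s_1 + 3/10*h_s_2 + 1/10*h_s_3 + 2/5*h_s_4 + 1/10*h_s_5

Substituting h_s_3 = 0 and rearranging gives the linear system (I - Q) h = 1:
  [3/5, -1/10, -3/10, -1/10] . (h_s_1, h_s_2, h_s_4, h_s_5) = 1
  [-1/10, 3/5, -3/10, -1/10] . (h_s_1, h_s_2, h_s_4, h_s_5) = 1
  [-1/10, -3/5, 9/10, -1/10] . (h_s_1, h_s_2, h_s_4, h_s_5) = 1
  [-1/10, -3/10, -2/5, 9/10] . (h_s_1, h_s_2, h_s_4, h_s_5) = 1

Solving yields:
  h_s_1 = 10
  h_s_2 = 10
  h_s_4 = 10
  h_s_5 = 10

Starting state is s_1, so the expected hitting time is h_s_1 = 10.

Answer: 10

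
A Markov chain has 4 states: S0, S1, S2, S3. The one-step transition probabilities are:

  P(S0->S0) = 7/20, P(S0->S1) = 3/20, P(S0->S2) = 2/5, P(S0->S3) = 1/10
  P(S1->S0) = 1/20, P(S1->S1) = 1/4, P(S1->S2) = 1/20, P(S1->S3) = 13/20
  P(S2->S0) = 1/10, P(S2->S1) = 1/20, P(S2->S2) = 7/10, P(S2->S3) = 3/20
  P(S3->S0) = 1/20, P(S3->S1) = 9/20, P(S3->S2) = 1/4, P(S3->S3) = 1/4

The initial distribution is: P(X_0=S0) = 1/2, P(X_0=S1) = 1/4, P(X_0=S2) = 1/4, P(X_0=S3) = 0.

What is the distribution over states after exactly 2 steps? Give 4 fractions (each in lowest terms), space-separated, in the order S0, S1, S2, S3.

Answer: 213/1600 161/800 341/800 383/1600

Derivation:
Propagating the distribution step by step (d_{t+1} = d_t * P):
d_0 = (S0=1/2, S1=1/4, S2=1/4, S3=0)
  d_1[S0] = 1/2*7/20 + 1/4*1/20 + 1/4*1/10 + 0*1/20 = 17/80
  d_1[S1] = 1/2*3/20 + 1/4*1/4 + 1/4*1/20 + 0*9/20 = 3/20
  d_1[S2] = 1/2*2/5 + 1/4*1/20 + 1/4*7/10 + 0*1/4 = 31/80
  d_1[S3] = 1/2*1/10 + 1/4*13/20 + 1/4*3/20 + 0*1/4 = 1/4
d_1 = (S0=17/80, S1=3/20, S2=31/80, S3=1/4)
  d_2[S0] = 17/80*7/20 + 3/20*1/20 + 31/80*1/10 + 1/4*1/20 = 213/1600
  d_2[S1] = 17/80*3/20 + 3/20*1/4 + 31/80*1/20 + 1/4*9/20 = 161/800
  d_2[S2] = 17/80*2/5 + 3/20*1/20 + 31/80*7/10 + 1/4*1/4 = 341/800
  d_2[S3] = 17/80*1/10 + 3/20*13/20 + 31/80*3/20 + 1/4*1/4 = 383/1600
d_2 = (S0=213/1600, S1=161/800, S2=341/800, S3=383/1600)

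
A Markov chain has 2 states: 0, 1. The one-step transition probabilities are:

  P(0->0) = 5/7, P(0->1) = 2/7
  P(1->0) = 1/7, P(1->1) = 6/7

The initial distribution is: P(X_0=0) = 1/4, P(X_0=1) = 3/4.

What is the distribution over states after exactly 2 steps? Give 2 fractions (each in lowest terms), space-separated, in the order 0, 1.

Answer: 15/49 34/49

Derivation:
Propagating the distribution step by step (d_{t+1} = d_t * P):
d_0 = (0=1/4, 1=3/4)
  d_1[0] = 1/4*5/7 + 3/4*1/7 = 2/7
  d_1[1] = 1/4*2/7 + 3/4*6/7 = 5/7
d_1 = (0=2/7, 1=5/7)
  d_2[0] = 2/7*5/7 + 5/7*1/7 = 15/49
  d_2[1] = 2/7*2/7 + 5/7*6/7 = 34/49
d_2 = (0=15/49, 1=34/49)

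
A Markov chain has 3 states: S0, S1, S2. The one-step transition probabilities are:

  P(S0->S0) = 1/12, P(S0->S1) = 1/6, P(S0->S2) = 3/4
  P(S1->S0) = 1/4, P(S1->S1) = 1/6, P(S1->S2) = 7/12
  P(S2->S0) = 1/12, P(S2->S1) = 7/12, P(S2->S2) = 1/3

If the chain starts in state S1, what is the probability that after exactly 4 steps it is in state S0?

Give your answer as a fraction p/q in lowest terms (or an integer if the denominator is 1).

Answer: 499/3456

Derivation:
Computing P^4 by repeated multiplication:
P^1 =
  S0: [1/12, 1/6, 3/4]
  S1: [1/4, 1/6, 7/12]
  S2: [1/12, 7/12, 1/3]
P^2 =
  S0: [1/9, 23/48, 59/144]
  S1: [1/9, 59/144, 23/48]
  S2: [13/72, 11/36, 37/72]
P^3 =
  S0: [47/288, 583/1728, 863/1728]
  S1: [131/864, 211/576, 833/1728]
  S2: [29/216, 329/864, 419/864]
P^4 =
  S0: [1447/10368, 7771/20736, 373/768]
  S1: [499/3456, 7621/20736, 10121/20736]
  S2: [761/5184, 3823/10368, 5023/10368]

(P^4)[S1 -> S0] = 499/3456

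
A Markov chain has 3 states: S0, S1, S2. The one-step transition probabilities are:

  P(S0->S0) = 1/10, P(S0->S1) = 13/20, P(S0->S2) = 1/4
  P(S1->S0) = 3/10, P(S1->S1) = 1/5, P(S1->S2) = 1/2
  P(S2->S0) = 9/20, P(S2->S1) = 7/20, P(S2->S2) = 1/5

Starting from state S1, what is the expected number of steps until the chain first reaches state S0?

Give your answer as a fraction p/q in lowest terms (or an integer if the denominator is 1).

Answer: 260/93

Derivation:
Let h_i = expected steps to first reach S0 from state i.
Boundary: h_S0 = 0.
First-step equations for the other states:
  h_S1 = 1 + 3/10*h_S0 + 1/5*h_S1 + 1/2*h_S2
  h_S2 = 1 + 9/20*h_S0 + 7/20*h_S1 + 1/5*h_S2

Substituting h_S0 = 0 and rearranging gives the linear system (I - Q) h = 1:
  [4/5, -1/2] . (h_S1, h_S2) = 1
  [-7/20, 4/5] . (h_S1, h_S2) = 1

Solving yields:
  h_S1 = 260/93
  h_S2 = 230/93

Starting state is S1, so the expected hitting time is h_S1 = 260/93.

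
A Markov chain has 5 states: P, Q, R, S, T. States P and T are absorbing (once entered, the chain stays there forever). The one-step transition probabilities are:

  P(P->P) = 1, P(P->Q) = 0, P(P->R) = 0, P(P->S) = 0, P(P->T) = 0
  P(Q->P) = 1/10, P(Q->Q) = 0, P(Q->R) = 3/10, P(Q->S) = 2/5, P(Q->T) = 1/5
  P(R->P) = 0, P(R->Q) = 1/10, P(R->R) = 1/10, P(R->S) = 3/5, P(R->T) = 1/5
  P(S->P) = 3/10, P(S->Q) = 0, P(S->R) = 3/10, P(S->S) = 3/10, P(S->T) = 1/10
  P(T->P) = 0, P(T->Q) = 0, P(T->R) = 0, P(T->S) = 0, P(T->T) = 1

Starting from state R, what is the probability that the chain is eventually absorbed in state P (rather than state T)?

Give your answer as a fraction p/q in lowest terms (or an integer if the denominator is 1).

Let a_i = P(absorbed in P | start in state i).
Boundary conditions: a_P = 1, a_T = 0.
For each transient state i, a_i = sum_j P(i->j) * a_j:
  a_Q = 1/10*a_P + 0*a_Q + 3/10*a_R + 2/5*a_S + 1/5*a_T
  a_R = 0*a_P + 1/10*a_Q + 1/10*a_R + 3/5*a_S + 1/5*a_T
  a_S = 3/10*a_P + 0*a_Q + 3/10*a_R + 3/10*a_S + 1/10*a_T

Substituting a_P = 1 and a_T = 0, rearrange to (I - Q) a = r where r[i] = P(i -> P):
  [1, -3/10, -2/5] . (a_Q, a_R, a_S) = 1/10
  [-1/10, 9/10, -3/5] . (a_Q, a_R, a_S) = 0
  [0, -3/10, 7/10] . (a_Q, a_R, a_S) = 3/10

Solving yields:
  a_Q = 69/139
  a_R = 199/417
  a_S = 88/139

Starting state is R, so the absorption probability is a_R = 199/417.

Answer: 199/417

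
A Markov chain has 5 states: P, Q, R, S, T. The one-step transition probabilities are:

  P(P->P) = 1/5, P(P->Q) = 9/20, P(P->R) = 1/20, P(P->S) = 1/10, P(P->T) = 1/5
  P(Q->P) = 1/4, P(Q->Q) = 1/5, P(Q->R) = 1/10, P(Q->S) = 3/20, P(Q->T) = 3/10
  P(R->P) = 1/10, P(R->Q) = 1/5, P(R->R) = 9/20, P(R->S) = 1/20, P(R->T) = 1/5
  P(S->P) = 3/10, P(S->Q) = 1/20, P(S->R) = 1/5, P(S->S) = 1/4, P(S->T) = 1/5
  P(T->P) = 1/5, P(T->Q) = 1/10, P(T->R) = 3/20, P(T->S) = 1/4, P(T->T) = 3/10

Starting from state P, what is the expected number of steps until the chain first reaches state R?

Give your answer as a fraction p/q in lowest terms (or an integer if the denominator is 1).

Answer: 80800/9117

Derivation:
Let h_i = expected steps to first reach R from state i.
Boundary: h_R = 0.
First-step equations for the other states:
  h_P = 1 + 1/5*h_P + 9/20*h_Q + 1/20*h_R + 1/10*h_S + 1/5*h_T
  h_Q = 1 + 1/4*h_P + 1/5*h_Q + 1/10*h_R + 3/20*h_S + 3/10*h_T
  h_S = 1 + 3/10*h_P + 1/20*h_Q + 1/5*h_R + 1/4*h_S + 1/5*h_T
  h_T = 1 + 1/5*h_P + 1/10*h_Q + 3/20*h_R + 1/4*h_S + 3/10*h_T

Substituting h_R = 0 and rearranging gives the linear system (I - Q) h = 1:
  [4/5, -9/20, -1/10, -1/5] . (h_P, h_Q, h_S, h_T) = 1
  [-1/4, 4/5, -3/20, -3/10] . (h_P, h_Q, h_S, h_T) = 1
  [-3/10, -1/20, 3/4, -1/5] . (h_P, h_Q, h_S, h_T) = 1
  [-1/5, -1/10, -1/4, 7/10] . (h_P, h_Q, h_S, h_T) = 1

Solving yields:
  h_P = 80800/9117
  h_Q = 76340/9117
  h_S = 22880/3039
  h_T = 71530/9117

Starting state is P, so the expected hitting time is h_P = 80800/9117.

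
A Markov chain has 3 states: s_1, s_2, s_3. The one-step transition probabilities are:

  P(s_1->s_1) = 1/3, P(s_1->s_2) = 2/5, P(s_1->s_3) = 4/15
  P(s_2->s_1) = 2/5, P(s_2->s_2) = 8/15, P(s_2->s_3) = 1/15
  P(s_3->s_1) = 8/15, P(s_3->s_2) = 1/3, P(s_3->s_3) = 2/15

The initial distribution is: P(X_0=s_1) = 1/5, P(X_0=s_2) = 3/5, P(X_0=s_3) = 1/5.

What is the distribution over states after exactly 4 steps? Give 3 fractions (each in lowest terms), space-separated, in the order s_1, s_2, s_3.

Answer: 99809/253125 113827/253125 13163/84375

Derivation:
Propagating the distribution step by step (d_{t+1} = d_t * P):
d_0 = (s_1=1/5, s_2=3/5, s_3=1/5)
  d_1[s_1] = 1/5*1/3 + 3/5*2/5 + 1/5*8/15 = 31/75
  d_1[s_2] = 1/5*2/5 + 3/5*8/15 + 1/5*1/3 = 7/15
  d_1[s_3] = 1/5*4/15 + 3/5*1/15 + 1/5*2/15 = 3/25
d_1 = (s_1=31/75, s_2=7/15, s_3=3/25)
  d_2[s_1] = 31/75*1/3 + 7/15*2/5 + 3/25*8/15 = 437/1125
  d_2[s_2] = 31/75*2/5 + 7/15*8/15 + 3/25*1/3 = 511/1125
  d_2[s_3] = 31/75*4/15 + 7/15*1/15 + 3/25*2/15 = 59/375
d_2 = (s_1=437/1125, s_2=511/1125, s_3=59/375)
  d_3[s_1] = 437/1125*1/3 + 511/1125*2/5 + 59/375*8/15 = 6667/16875
  d_3[s_2] = 437/1125*2/5 + 511/1125*8/15 + 59/375*1/3 = 1519/3375
  d_3[s_3] = 437/1125*4/15 + 511/1125*1/15 + 59/375*2/15 = 871/5625
d_3 = (s_1=6667/16875, s_2=1519/3375, s_3=871/5625)
  d_4[s_1] = 6667/16875*1/3 + 1519/3375*2/5 + 871/5625*8/15 = 99809/253125
  d_4[s_2] = 6667/16875*2/5 + 1519/3375*8/15 + 871/5625*1/3 = 113827/253125
  d_4[s_3] = 6667/16875*4/15 + 1519/3375*1/15 + 871/5625*2/15 = 13163/84375
d_4 = (s_1=99809/253125, s_2=113827/253125, s_3=13163/84375)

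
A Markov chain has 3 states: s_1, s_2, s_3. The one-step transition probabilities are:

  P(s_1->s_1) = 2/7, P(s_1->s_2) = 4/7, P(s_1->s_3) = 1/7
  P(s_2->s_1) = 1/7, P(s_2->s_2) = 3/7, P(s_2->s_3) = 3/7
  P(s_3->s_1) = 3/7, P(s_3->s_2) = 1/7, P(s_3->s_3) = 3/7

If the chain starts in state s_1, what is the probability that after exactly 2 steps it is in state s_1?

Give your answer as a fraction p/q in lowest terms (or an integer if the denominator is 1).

Answer: 11/49

Derivation:
Computing P^2 by repeated multiplication:
P^1 =
  s_1: [2/7, 4/7, 1/7]
  s_2: [1/7, 3/7, 3/7]
  s_3: [3/7, 1/7, 3/7]
P^2 =
  s_1: [11/49, 3/7, 17/49]
  s_2: [2/7, 16/49, 19/49]
  s_3: [16/49, 18/49, 15/49]

(P^2)[s_1 -> s_1] = 11/49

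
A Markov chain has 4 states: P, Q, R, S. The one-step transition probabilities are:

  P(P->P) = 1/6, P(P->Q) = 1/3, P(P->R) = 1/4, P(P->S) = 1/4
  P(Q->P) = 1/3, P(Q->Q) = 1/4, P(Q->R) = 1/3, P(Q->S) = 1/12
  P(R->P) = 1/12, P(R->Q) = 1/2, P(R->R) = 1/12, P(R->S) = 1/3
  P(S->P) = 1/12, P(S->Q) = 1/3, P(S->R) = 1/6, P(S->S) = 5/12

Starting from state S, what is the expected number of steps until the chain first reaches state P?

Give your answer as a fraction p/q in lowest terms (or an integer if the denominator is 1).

Let h_i = expected steps to first reach P from state i.
Boundary: h_P = 0.
First-step equations for the other states:
  h_Q = 1 + 1/3*h_P + 1/4*h_Q + 1/3*h_R + 1/12*h_S
  h_R = 1 + 1/12*h_P + 1/2*h_Q + 1/12*h_R + 1/3*h_S
  h_S = 1 + 1/12*h_P + 1/3*h_Q + 1/6*h_R + 5/12*h_S

Substituting h_P = 0 and rearranging gives the linear system (I - Q) h = 1:
  [3/4, -1/3, -1/12] . (h_Q, h_R, h_S) = 1
  [-1/2, 11/12, -1/3] . (h_Q, h_R, h_S) = 1
  [-1/3, -1/6, 7/12] . (h_Q, h_R, h_S) = 1

Solving yields:
  h_Q = 168/37
  h_R = 212/37
  h_S = 220/37

Starting state is S, so the expected hitting time is h_S = 220/37.

Answer: 220/37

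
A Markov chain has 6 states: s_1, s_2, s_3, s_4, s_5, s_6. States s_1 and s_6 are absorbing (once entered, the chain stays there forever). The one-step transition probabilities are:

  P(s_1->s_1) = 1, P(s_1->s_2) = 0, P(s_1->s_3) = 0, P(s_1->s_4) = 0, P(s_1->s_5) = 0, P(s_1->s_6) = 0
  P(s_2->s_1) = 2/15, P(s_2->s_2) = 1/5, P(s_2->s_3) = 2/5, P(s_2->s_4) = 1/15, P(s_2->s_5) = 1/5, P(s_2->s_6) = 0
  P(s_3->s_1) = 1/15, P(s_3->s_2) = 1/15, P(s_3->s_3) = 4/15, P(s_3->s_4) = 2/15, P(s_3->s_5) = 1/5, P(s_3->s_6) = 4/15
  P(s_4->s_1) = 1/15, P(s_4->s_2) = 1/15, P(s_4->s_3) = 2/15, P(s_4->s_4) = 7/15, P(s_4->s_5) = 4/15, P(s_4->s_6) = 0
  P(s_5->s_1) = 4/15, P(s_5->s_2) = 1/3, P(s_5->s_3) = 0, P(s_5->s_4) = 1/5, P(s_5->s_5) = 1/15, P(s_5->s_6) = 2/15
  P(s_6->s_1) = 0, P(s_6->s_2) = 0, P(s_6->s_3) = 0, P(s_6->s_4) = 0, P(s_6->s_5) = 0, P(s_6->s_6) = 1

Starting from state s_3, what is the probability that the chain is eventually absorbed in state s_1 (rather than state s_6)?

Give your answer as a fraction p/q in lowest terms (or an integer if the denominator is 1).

Let a_i = P(absorbed in s_1 | start in state i).
Boundary conditions: a_s_1 = 1, a_s_6 = 0.
For each transient state i, a_i = sum_j P(i->j) * a_j:
  a_s_2 = 2/15*a_s_1 + 1/5*a_s_2 + 2/5*a_s_3 + 1/15*a_s_4 + 1/5*a_s_5 + 0*a_s_6
  a_s_3 = 1/15*a_s_1 + 1/15*a_s_2 + 4/15*a_s_3 + 2/15*a_s_4 + 1/5*a_s_5 + 4/15*a_s_6
  a_s_4 = 1/15*a_s_1 + 1/15*a_s_2 + 2/15*a_s_3 + 7/15*a_s_4 + 4/15*a_s_5 + 0*a_s_6
  a_s_5 = 4/15*a_s_1 + 1/3*a_s_2 + 0*a_s_3 + 1/5*a_s_4 + 1/15*a_s_5 + 2/15*a_s_6

Substituting a_s_1 = 1 and a_s_6 = 0, rearrange to (I - Q) a = r where r[i] = P(i -> s_1):
  [4/5, -2/5, -1/15, -1/5] . (a_s_2, a_s_3, a_s_4, a_s_5) = 2/15
  [-1/15, 11/15, -2/15, -1/5] . (a_s_2, a_s_3, a_s_4, a_s_5) = 1/15
  [-1/15, -2/15, 8/15, -4/15] . (a_s_2, a_s_3, a_s_4, a_s_5) = 1/15
  [-1/3, 0, -1/5, 14/15] . (a_s_2, a_s_3, a_s_4, a_s_5) = 4/15

Solving yields:
  a_s_2 = 271/459
  a_s_3 = 197/459
  a_s_4 = 95/153
  a_s_5 = 17/27

Starting state is s_3, so the absorption probability is a_s_3 = 197/459.

Answer: 197/459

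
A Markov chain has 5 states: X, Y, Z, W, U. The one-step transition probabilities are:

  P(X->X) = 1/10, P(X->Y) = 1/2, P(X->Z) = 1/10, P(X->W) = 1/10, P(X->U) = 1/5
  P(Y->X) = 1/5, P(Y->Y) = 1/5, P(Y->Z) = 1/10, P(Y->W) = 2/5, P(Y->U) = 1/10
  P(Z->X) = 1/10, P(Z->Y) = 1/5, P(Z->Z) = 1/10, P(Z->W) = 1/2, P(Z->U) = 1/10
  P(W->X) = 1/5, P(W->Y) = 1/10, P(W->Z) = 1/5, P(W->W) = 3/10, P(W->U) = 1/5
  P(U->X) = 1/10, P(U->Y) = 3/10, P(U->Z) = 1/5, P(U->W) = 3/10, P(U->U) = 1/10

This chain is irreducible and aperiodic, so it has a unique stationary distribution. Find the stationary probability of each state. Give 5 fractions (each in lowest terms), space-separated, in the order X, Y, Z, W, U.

Answer: 269/1735 2783/12145 1784/12145 3902/12145 1793/12145

Derivation:
The stationary distribution satisfies pi = pi * P, i.e.:
  pi_X = 1/10*pi_X + 1/5*pi_Y + 1/10*pi_Z + 1/5*pi_W + 1/10*pi_U
  pi_Y = 1/2*pi_X + 1/5*pi_Y + 1/5*pi_Z + 1/10*pi_W + 3/10*pi_U
  pi_Z = 1/10*pi_X + 1/10*pi_Y + 1/10*pi_Z + 1/5*pi_W + 1/5*pi_U
  pi_W = 1/10*pi_X + 2/5*pi_Y + 1/2*pi_Z + 3/10*pi_W + 3/10*pi_U
  pi_U = 1/5*pi_X + 1/10*pi_Y + 1/10*pi_Z + 1/5*pi_W + 1/10*pi_U
with normalization: pi_X + pi_Y + pi_Z + pi_W + pi_U = 1.

Using the first 4 balance equations plus normalization, the linear system A*pi = b is:
  [-9/10, 1/5, 1/10, 1/5, 1/10] . pi = 0
  [1/2, -4/5, 1/5, 1/10, 3/10] . pi = 0
  [1/10, 1/10, -9/10, 1/5, 1/5] . pi = 0
  [1/10, 2/5, 1/2, -7/10, 3/10] . pi = 0
  [1, 1, 1, 1, 1] . pi = 1

Solving yields:
  pi_X = 269/1735
  pi_Y = 2783/12145
  pi_Z = 1784/12145
  pi_W = 3902/12145
  pi_U = 1793/12145

Verification (pi * P):
  269/1735*1/10 + 2783/12145*1/5 + 1784/12145*1/10 + 3902/12145*1/5 + 1793/12145*1/10 = 269/1735 = pi_X  (ok)
  269/1735*1/2 + 2783/12145*1/5 + 1784/12145*1/5 + 3902/12145*1/10 + 1793/12145*3/10 = 2783/12145 = pi_Y  (ok)
  269/1735*1/10 + 2783/12145*1/10 + 1784/12145*1/10 + 3902/12145*1/5 + 1793/12145*1/5 = 1784/12145 = pi_Z  (ok)
  269/1735*1/10 + 2783/12145*2/5 + 1784/12145*1/2 + 3902/12145*3/10 + 1793/12145*3/10 = 3902/12145 = pi_W  (ok)
  269/1735*1/5 + 2783/12145*1/10 + 1784/12145*1/10 + 3902/12145*1/5 + 1793/12145*1/10 = 1793/12145 = pi_U  (ok)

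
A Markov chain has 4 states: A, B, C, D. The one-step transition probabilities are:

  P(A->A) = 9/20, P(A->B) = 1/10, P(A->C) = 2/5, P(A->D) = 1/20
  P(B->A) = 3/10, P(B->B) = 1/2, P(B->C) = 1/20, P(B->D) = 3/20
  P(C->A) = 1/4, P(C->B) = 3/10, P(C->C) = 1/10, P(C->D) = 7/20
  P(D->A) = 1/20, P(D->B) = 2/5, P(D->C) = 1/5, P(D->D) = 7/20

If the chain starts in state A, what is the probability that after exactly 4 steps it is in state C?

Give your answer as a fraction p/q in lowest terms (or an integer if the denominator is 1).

Answer: 961/5000

Derivation:
Computing P^4 by repeated multiplication:
P^1 =
  A: [9/20, 1/10, 2/5, 1/20]
  B: [3/10, 1/2, 1/20, 3/20]
  C: [1/4, 3/10, 1/10, 7/20]
  D: [1/20, 2/5, 1/5, 7/20]
P^2 =
  A: [67/200, 47/200, 47/200, 39/200]
  B: [61/200, 71/200, 9/50, 4/25]
  C: [49/200, 69/200, 39/200, 43/200]
  D: [21/100, 81/200, 13/100, 51/200]
P^3 =
  A: [1159/4000, 599/2000, 833/4000, 81/400]
  B: [1187/4000, 163/500, 759/4000, 3/16]
  C: [1093/4000, 683/2000, 711/4000, 83/400]
  D: [209/800, 729/2000, 673/4000, 103/500]
P^4 =
  A: [11297/40000, 1611/5000, 961/5000, 8127/40000]
  B: [5763/20000, 1623/5000, 7659/40000, 7831/40000]
  C: [11209/40000, 209/625, 3713/20000, 7989/40000]
  D: [11171/40000, 273/800, 723/4000, 7949/40000]

(P^4)[A -> C] = 961/5000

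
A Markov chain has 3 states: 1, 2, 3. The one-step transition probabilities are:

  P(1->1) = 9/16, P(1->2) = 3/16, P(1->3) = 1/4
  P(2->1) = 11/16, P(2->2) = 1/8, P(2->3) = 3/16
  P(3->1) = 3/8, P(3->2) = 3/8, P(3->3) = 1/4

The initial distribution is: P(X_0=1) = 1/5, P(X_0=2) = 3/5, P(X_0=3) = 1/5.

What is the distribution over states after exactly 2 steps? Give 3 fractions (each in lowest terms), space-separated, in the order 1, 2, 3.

Propagating the distribution step by step (d_{t+1} = d_t * P):
d_0 = (1=1/5, 2=3/5, 3=1/5)
  d_1[1] = 1/5*9/16 + 3/5*11/16 + 1/5*3/8 = 3/5
  d_1[2] = 1/5*3/16 + 3/5*1/8 + 1/5*3/8 = 3/16
  d_1[3] = 1/5*1/4 + 3/5*3/16 + 1/5*1/4 = 17/80
d_1 = (1=3/5, 2=3/16, 3=17/80)
  d_2[1] = 3/5*9/16 + 3/16*11/16 + 17/80*3/8 = 699/1280
  d_2[2] = 3/5*3/16 + 3/16*1/8 + 17/80*3/8 = 69/320
  d_2[3] = 3/5*1/4 + 3/16*3/16 + 17/80*1/4 = 61/256
d_2 = (1=699/1280, 2=69/320, 3=61/256)

Answer: 699/1280 69/320 61/256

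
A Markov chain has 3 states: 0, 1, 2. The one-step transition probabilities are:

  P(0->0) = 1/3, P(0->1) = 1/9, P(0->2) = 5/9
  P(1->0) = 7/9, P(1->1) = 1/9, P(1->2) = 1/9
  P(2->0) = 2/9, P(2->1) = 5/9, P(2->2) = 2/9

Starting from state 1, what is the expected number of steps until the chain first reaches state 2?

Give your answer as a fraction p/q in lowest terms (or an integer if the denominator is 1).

Answer: 117/41

Derivation:
Let h_i = expected steps to first reach 2 from state i.
Boundary: h_2 = 0.
First-step equations for the other states:
  h_0 = 1 + 1/3*h_0 + 1/9*h_1 + 5/9*h_2
  h_1 = 1 + 7/9*h_0 + 1/9*h_1 + 1/9*h_2

Substituting h_2 = 0 and rearranging gives the linear system (I - Q) h = 1:
  [2/3, -1/9] . (h_0, h_1) = 1
  [-7/9, 8/9] . (h_0, h_1) = 1

Solving yields:
  h_0 = 81/41
  h_1 = 117/41

Starting state is 1, so the expected hitting time is h_1 = 117/41.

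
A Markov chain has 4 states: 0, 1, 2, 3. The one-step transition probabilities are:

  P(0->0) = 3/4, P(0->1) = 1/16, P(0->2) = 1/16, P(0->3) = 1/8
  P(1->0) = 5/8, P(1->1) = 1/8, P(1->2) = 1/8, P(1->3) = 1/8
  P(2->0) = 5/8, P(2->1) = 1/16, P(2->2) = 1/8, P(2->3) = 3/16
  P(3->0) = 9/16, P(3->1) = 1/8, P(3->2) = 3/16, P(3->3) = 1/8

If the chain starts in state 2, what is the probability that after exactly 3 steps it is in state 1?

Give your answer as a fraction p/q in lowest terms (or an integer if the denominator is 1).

Computing P^3 by repeated multiplication:
P^1 =
  0: [3/4, 1/16, 1/16, 1/8]
  1: [5/8, 1/8, 1/8, 1/8]
  2: [5/8, 1/16, 1/8, 3/16]
  3: [9/16, 1/8, 3/16, 1/8]
P^2 =
  0: [91/128, 19/256, 11/128, 33/256]
  1: [89/128, 5/64, 3/32, 17/128]
  2: [177/256, 5/64, 25/256, 17/128]
  3: [11/16, 5/64, 25/256, 35/256]
P^3 =
  0: [2891/4096, 77/1024, 363/4096, 267/2048]
  1: [1441/2048, 155/2048, 23/256, 67/512]
  2: [45/64, 155/2048, 369/4096, 537/4096]
  3: [2877/4096, 311/4096, 371/4096, 537/4096]

(P^3)[2 -> 1] = 155/2048

Answer: 155/2048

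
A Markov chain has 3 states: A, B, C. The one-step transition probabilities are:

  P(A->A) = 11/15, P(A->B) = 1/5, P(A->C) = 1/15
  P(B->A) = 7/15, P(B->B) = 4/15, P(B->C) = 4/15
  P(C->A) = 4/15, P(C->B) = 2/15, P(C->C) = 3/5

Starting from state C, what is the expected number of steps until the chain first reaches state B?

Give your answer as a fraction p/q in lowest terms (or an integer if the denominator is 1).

Let h_i = expected steps to first reach B from state i.
Boundary: h_B = 0.
First-step equations for the other states:
  h_A = 1 + 11/15*h_A + 1/5*h_B + 1/15*h_C
  h_C = 1 + 4/15*h_A + 2/15*h_B + 3/5*h_C

Substituting h_B = 0 and rearranging gives the linear system (I - Q) h = 1:
  [4/15, -1/15] . (h_A, h_C) = 1
  [-4/15, 2/5] . (h_A, h_C) = 1

Solving yields:
  h_A = 21/4
  h_C = 6

Starting state is C, so the expected hitting time is h_C = 6.

Answer: 6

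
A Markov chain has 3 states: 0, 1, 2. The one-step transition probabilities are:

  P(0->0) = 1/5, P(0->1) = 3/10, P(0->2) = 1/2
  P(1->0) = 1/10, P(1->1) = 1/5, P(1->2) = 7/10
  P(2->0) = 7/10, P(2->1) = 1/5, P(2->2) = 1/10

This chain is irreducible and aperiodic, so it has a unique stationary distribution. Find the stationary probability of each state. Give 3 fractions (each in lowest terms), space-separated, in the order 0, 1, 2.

Answer: 29/78 37/156 61/156

Derivation:
The stationary distribution satisfies pi = pi * P, i.e.:
  pi_0 = 1/5*pi_0 + 1/10*pi_1 + 7/10*pi_2
  pi_1 = 3/10*pi_0 + 1/5*pi_1 + 1/5*pi_2
  pi_2 = 1/2*pi_0 + 7/10*pi_1 + 1/10*pi_2
with normalization: pi_0 + pi_1 + pi_2 = 1.

Using the first 2 balance equations plus normalization, the linear system A*pi = b is:
  [-4/5, 1/10, 7/10] . pi = 0
  [3/10, -4/5, 1/5] . pi = 0
  [1, 1, 1] . pi = 1

Solving yields:
  pi_0 = 29/78
  pi_1 = 37/156
  pi_2 = 61/156

Verification (pi * P):
  29/78*1/5 + 37/156*1/10 + 61/156*7/10 = 29/78 = pi_0  (ok)
  29/78*3/10 + 37/156*1/5 + 61/156*1/5 = 37/156 = pi_1  (ok)
  29/78*1/2 + 37/156*7/10 + 61/156*1/10 = 61/156 = pi_2  (ok)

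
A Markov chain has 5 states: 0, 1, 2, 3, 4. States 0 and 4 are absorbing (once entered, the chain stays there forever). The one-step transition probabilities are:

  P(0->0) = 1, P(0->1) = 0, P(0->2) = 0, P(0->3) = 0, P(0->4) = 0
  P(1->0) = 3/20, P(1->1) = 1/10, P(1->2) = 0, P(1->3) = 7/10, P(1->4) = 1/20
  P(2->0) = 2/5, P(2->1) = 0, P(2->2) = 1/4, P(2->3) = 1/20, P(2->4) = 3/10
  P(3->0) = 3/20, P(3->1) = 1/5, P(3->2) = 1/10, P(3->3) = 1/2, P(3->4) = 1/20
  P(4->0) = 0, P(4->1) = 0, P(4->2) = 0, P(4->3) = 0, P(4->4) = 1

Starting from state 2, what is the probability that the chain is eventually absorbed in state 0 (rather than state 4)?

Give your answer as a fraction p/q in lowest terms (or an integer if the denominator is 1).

Let a_i = P(absorbed in 0 | start in state i).
Boundary conditions: a_0 = 1, a_4 = 0.
For each transient state i, a_i = sum_j P(i->j) * a_j:
  a_1 = 3/20*a_0 + 1/10*a_1 + 0*a_2 + 7/10*a_3 + 1/20*a_4
  a_2 = 2/5*a_0 + 0*a_1 + 1/4*a_2 + 1/20*a_3 + 3/10*a_4
  a_3 = 3/20*a_0 + 1/5*a_1 + 1/10*a_2 + 1/2*a_3 + 1/20*a_4

Substituting a_0 = 1 and a_4 = 0, rearrange to (I - Q) a = r where r[i] = P(i -> 0):
  [9/10, 0, -7/10] . (a_1, a_2, a_3) = 3/20
  [0, 3/4, -1/20] . (a_1, a_2, a_3) = 2/5
  [-1/5, -1/10, 1/2] . (a_1, a_2, a_3) = 3/20

Solving yields:
  a_1 = 649/912
  a_2 = 529/912
  a_3 = 213/304

Starting state is 2, so the absorption probability is a_2 = 529/912.

Answer: 529/912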